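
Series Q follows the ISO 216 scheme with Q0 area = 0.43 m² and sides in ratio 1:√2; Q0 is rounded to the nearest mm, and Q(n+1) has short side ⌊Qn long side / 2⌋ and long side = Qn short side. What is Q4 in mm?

Let Q0's short side be w mm. w · w√2 = 0.43 m² = 430,000 mm², so w ≈ 551.4 mm and w√2 ≈ 779.8 mm → Q0 = 551 × 780 mm.
Q1: ⌊780/2⌋ × 551 = 390 × 551 mm
Q2: ⌊551/2⌋ × 390 = 275 × 390 mm
Q3: ⌊390/2⌋ × 275 = 195 × 275 mm
Q4: ⌊275/2⌋ × 195 = 137 × 195 mm

137 × 195 mm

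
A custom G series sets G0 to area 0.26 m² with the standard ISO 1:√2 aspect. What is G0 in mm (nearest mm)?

Let the short side be w mm. Then w · w√2 = 0.26 m² = 260,000 mm².
w² = 260,000/√2, so w ≈ 428.8 mm; long side = w√2 ≈ 606.4 mm.

429 × 606 mm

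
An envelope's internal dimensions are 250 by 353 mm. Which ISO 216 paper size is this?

Aspect ratio 353/250 ≈ 1.412 — close to the ISO √2 ≈ 1.414.
In the B-series (B0 = 1000 × 1414 mm): B4 = 250 × 353 mm.

B4 (250 × 353 mm)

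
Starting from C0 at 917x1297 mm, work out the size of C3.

C1: ⌊1297/2⌋ × 917 = 648 × 917 mm
C2: ⌊917/2⌋ × 648 = 458 × 648 mm
C3: ⌊648/2⌋ × 458 = 324 × 458 mm

324 × 458 mm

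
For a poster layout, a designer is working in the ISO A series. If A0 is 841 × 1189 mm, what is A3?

297 × 420 mm

A1: ⌊1189/2⌋ × 841 = 594 × 841 mm
A2: ⌊841/2⌋ × 594 = 420 × 594 mm
A3: ⌊594/2⌋ × 420 = 297 × 420 mm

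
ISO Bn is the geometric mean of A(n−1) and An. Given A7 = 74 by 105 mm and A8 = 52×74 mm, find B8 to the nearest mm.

Short side: √(74 · 52) = √3848 ≈ 62.0 → 62 mm
Long side: √(105 · 74) = √7770 ≈ 88.1 → 88 mm

62 × 88 mm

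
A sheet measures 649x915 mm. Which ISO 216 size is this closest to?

C1 (648 × 917 mm)

Aspect ratio 915/649 ≈ 1.410 — close to the ISO √2 ≈ 1.414.
In the C-series (envelope sizes, between A and B): C1 = 648 × 917 mm.
Off by 3 mm total — nearest standard size.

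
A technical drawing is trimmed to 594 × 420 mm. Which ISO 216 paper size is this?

A2 (420 × 594 mm)

Aspect ratio 594/420 ≈ 1.414 — close to the ISO √2 ≈ 1.414.
In the A-series (A0 area = 1 m²): A2 = 420 × 594 mm.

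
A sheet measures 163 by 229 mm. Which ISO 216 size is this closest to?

Aspect ratio 229/163 ≈ 1.405 — close to the ISO √2 ≈ 1.414.
In the C-series (envelope sizes, between A and B): C5 = 162 × 229 mm.
Off by 1 mm total — nearest standard size.

C5 (162 × 229 mm)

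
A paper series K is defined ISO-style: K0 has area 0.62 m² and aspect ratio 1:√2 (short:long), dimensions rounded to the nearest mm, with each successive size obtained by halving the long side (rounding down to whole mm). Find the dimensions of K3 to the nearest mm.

234 × 331 mm

Let K0's short side be w mm. w · w√2 = 0.62 m² = 620,000 mm², so w ≈ 662.1 mm and w√2 ≈ 936.4 mm → K0 = 662 × 936 mm.
K1: ⌊936/2⌋ × 662 = 468 × 662 mm
K2: ⌊662/2⌋ × 468 = 331 × 468 mm
K3: ⌊468/2⌋ × 331 = 234 × 331 mm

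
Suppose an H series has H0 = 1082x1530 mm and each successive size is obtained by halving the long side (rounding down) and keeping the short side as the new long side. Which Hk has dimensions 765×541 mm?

H0: 1082 × 1530 mm
H1: 765 × 1082 mm
H2: 541 × 765 mm
H3: 382 × 541 mm
→ matches H2.

H2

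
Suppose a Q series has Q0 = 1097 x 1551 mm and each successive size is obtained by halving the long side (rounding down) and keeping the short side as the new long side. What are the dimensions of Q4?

274 × 387 mm

Q1 = 775 × 1097 mm (from Q0 by 1 halving).
Q2: ⌊1097/2⌋ × 775 = 548 × 775 mm
Q3: ⌊775/2⌋ × 548 = 387 × 548 mm
Q4: ⌊548/2⌋ × 387 = 274 × 387 mm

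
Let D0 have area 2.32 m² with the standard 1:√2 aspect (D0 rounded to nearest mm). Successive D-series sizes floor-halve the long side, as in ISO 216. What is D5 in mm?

226 × 320 mm

Let D0's short side be w mm. w · w√2 = 2.32 m² = 2,320,000 mm², so w ≈ 1280.8 mm and w√2 ≈ 1811.3 mm → D0 = 1281 × 1811 mm.
D1: ⌊1811/2⌋ × 1281 = 905 × 1281 mm
D2: ⌊1281/2⌋ × 905 = 640 × 905 mm
D3: ⌊905/2⌋ × 640 = 452 × 640 mm
D4: ⌊640/2⌋ × 452 = 320 × 452 mm
D5: ⌊452/2⌋ × 320 = 226 × 320 mm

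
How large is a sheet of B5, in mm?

B0 = 1000 × 1414 mm (B0 has a 1000 mm short side, aspect 1:√2).
B1: ⌊1414/2⌋ × 1000 = 707 × 1000 mm
B2: ⌊1000/2⌋ × 707 = 500 × 707 mm
B3: ⌊707/2⌋ × 500 = 353 × 500 mm
B4: ⌊500/2⌋ × 353 = 250 × 353 mm
B5: ⌊353/2⌋ × 250 = 176 × 250 mm

176 × 250 mm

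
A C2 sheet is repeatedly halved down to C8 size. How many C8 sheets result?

Each ISO step halves the sheet: 1 × C2 → 2 × C3 → 4 × C4 → 8 × C5 → …
From C2 to C8 is 6 halving steps: 2^6 = 64.

64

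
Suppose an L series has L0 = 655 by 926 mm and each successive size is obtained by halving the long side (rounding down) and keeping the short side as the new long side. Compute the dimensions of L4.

L1: ⌊926/2⌋ × 655 = 463 × 655 mm
L2: ⌊655/2⌋ × 463 = 327 × 463 mm
L3: ⌊463/2⌋ × 327 = 231 × 327 mm
L4: ⌊327/2⌋ × 231 = 163 × 231 mm

163 × 231 mm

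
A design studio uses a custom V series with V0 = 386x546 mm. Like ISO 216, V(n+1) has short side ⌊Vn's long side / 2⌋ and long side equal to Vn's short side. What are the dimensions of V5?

V1: ⌊546/2⌋ × 386 = 273 × 386 mm
V2: ⌊386/2⌋ × 273 = 193 × 273 mm
V3: ⌊273/2⌋ × 193 = 136 × 193 mm
V4: ⌊193/2⌋ × 136 = 96 × 136 mm
V5: ⌊136/2⌋ × 96 = 68 × 96 mm

68 × 96 mm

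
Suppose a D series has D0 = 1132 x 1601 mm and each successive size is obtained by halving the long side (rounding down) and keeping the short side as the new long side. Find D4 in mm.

D1 = 800 × 1132 mm (from D0 by 1 halving).
D2: ⌊1132/2⌋ × 800 = 566 × 800 mm
D3: ⌊800/2⌋ × 566 = 400 × 566 mm
D4: ⌊566/2⌋ × 400 = 283 × 400 mm

283 × 400 mm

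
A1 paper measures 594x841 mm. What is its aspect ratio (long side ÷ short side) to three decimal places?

841 / 594 = 1.416
ISO 216 targets √2 ≈ 1.414; the +0.002 deviation is from mm rounding.

1.416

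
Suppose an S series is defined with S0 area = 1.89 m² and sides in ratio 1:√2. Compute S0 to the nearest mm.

1156 × 1635 mm

Let the short side be w mm. Then w · w√2 = 1.89 m² = 1,890,000 mm².
w² = 1,890,000/√2, so w ≈ 1156.0 mm; long side = w√2 ≈ 1634.9 mm.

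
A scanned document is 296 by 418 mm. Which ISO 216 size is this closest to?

Aspect ratio 418/296 ≈ 1.412 — close to the ISO √2 ≈ 1.414.
In the A-series (A0 area = 1 m²): A3 = 297 × 420 mm.
Off by 3 mm total — nearest standard size.

A3 (297 × 420 mm)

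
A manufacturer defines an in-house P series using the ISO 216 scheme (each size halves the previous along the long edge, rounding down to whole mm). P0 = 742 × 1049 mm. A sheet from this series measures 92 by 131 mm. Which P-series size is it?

P6

P0: 742 × 1049 mm
P1: 524 × 742 mm
P2: 371 × 524 mm
P3: 262 × 371 mm
P4: 185 × 262 mm
P5: 131 × 185 mm
P6: 92 × 131 mm
P7: 65 × 92 mm
→ matches P6.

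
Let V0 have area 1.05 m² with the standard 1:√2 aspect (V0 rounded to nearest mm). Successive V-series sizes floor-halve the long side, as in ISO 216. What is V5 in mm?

152 × 215 mm

Let V0's short side be w mm. w · w√2 = 1.05 m² = 1,050,000 mm², so w ≈ 861.7 mm and w√2 ≈ 1218.6 mm → V0 = 862 × 1219 mm.
V1: ⌊1219/2⌋ × 862 = 609 × 862 mm
V2: ⌊862/2⌋ × 609 = 431 × 609 mm
V3: ⌊609/2⌋ × 431 = 304 × 431 mm
V4: ⌊431/2⌋ × 304 = 215 × 304 mm
V5: ⌊304/2⌋ × 215 = 152 × 215 mm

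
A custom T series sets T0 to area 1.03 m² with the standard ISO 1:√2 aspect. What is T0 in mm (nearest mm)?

Let the short side be w mm. Then w · w√2 = 1.03 m² = 1,030,000 mm².
w² = 1,030,000/√2, so w ≈ 853.4 mm; long side = w√2 ≈ 1206.9 mm.

853 × 1207 mm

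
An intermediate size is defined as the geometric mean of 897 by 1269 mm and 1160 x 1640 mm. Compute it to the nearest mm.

1020 × 1443 mm

Short side: √(897 · 1160) = √1040520 ≈ 1020.1 → 1020 mm
Long side: √(1269 · 1640) = √2081160 ≈ 1442.6 → 1443 mm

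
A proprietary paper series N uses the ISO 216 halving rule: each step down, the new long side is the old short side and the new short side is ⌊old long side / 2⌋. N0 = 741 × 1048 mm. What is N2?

N1: ⌊1048/2⌋ × 741 = 524 × 741 mm
N2: ⌊741/2⌋ × 524 = 370 × 524 mm

370 × 524 mm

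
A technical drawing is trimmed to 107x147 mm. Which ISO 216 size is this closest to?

A6 (105 × 148 mm)

Aspect ratio 147/107 ≈ 1.374 (ISO target is √2 ≈ 1.414).
In the A-series (A0 area = 1 m²): A6 = 105 × 148 mm.
Off by 3 mm total — nearest standard size.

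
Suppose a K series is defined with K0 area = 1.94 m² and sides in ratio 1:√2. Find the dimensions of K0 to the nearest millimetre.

1171 × 1656 mm

Let the short side be w mm. Then w · w√2 = 1.94 m² = 1,940,000 mm².
w² = 1,940,000/√2, so w ≈ 1171.2 mm; long side = w√2 ≈ 1656.4 mm.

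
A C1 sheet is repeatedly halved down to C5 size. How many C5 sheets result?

C1 = 648 × 917 mm; C5 = 162 × 229 mm.
Each halving step doubles the count; 4 steps from C1 to C5.
2^4 = 16.

16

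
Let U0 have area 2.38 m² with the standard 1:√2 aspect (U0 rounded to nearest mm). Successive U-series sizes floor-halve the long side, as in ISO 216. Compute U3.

458 × 648 mm

Let U0's short side be w mm. w · w√2 = 2.38 m² = 2,380,000 mm², so w ≈ 1297.3 mm and w√2 ≈ 1834.6 mm → U0 = 1297 × 1835 mm.
U1: ⌊1835/2⌋ × 1297 = 917 × 1297 mm
U2: ⌊1297/2⌋ × 917 = 648 × 917 mm
U3: ⌊917/2⌋ × 648 = 458 × 648 mm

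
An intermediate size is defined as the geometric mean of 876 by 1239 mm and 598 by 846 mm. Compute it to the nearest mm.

724 × 1024 mm

Short side: √(876 · 598) = √523848 ≈ 723.8 → 724 mm
Long side: √(1239 · 846) = √1048194 ≈ 1023.8 → 1024 mm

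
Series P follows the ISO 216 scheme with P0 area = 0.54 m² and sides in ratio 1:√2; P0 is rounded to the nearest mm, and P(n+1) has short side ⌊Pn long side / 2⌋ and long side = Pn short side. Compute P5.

109 × 154 mm

Let P0's short side be w mm. w · w√2 = 0.54 m² = 540,000 mm², so w ≈ 617.9 mm and w√2 ≈ 873.9 mm → P0 = 618 × 874 mm.
P1: ⌊874/2⌋ × 618 = 437 × 618 mm
P2: ⌊618/2⌋ × 437 = 309 × 437 mm
P3: ⌊437/2⌋ × 309 = 218 × 309 mm
P4: ⌊309/2⌋ × 218 = 154 × 218 mm
P5: ⌊218/2⌋ × 154 = 109 × 154 mm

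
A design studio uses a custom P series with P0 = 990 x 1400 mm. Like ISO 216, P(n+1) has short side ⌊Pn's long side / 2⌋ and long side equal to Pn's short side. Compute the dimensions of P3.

P1: ⌊1400/2⌋ × 990 = 700 × 990 mm
P2: ⌊990/2⌋ × 700 = 495 × 700 mm
P3: ⌊700/2⌋ × 495 = 350 × 495 mm

350 × 495 mm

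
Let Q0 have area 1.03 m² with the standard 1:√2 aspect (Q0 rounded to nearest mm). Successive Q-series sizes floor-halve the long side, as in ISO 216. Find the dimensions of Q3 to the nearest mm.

Let Q0's short side be w mm. w · w√2 = 1.03 m² = 1,030,000 mm², so w ≈ 853.4 mm and w√2 ≈ 1206.9 mm → Q0 = 853 × 1207 mm.
Q1: ⌊1207/2⌋ × 853 = 603 × 853 mm
Q2: ⌊853/2⌋ × 603 = 426 × 603 mm
Q3: ⌊603/2⌋ × 426 = 301 × 426 mm

301 × 426 mm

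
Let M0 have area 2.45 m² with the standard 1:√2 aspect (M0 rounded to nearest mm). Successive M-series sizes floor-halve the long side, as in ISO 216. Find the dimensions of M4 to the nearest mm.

Let M0's short side be w mm. w · w√2 = 2.45 m² = 2,450,000 mm², so w ≈ 1316.2 mm and w√2 ≈ 1861.4 mm → M0 = 1316 × 1861 mm.
M1: ⌊1861/2⌋ × 1316 = 930 × 1316 mm
M2: ⌊1316/2⌋ × 930 = 658 × 930 mm
M3: ⌊930/2⌋ × 658 = 465 × 658 mm
M4: ⌊658/2⌋ × 465 = 329 × 465 mm

329 × 465 mm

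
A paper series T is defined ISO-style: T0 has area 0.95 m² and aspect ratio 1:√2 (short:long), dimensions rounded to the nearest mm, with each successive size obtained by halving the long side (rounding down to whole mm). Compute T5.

Let T0's short side be w mm. w · w√2 = 0.95 m² = 950,000 mm², so w ≈ 819.6 mm and w√2 ≈ 1159.1 mm → T0 = 820 × 1159 mm.
T1: ⌊1159/2⌋ × 820 = 579 × 820 mm
T2: ⌊820/2⌋ × 579 = 410 × 579 mm
T3: ⌊579/2⌋ × 410 = 289 × 410 mm
T4: ⌊410/2⌋ × 289 = 205 × 289 mm
T5: ⌊289/2⌋ × 205 = 144 × 205 mm

144 × 205 mm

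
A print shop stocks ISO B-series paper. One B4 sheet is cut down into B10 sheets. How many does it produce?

B4 = 250 × 353 mm; B10 = 31 × 44 mm.
Each halving step doubles the count; 6 steps from B4 to B10.
2^6 = 64.

64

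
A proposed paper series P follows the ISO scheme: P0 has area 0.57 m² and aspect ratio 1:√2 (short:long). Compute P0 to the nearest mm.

Let the short side be w mm. Then w · w√2 = 0.57 m² = 570,000 mm².
w² = 570,000/√2, so w ≈ 634.9 mm; long side = w√2 ≈ 897.8 mm.

635 × 898 mm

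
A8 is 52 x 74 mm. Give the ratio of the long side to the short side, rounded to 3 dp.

74 / 52 = 1.423
ISO 216 targets √2 ≈ 1.414; the +0.009 deviation is from mm rounding.

1.423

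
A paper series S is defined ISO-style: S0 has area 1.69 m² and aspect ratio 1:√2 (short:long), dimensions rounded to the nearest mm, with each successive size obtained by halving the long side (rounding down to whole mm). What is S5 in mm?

Let S0's short side be w mm. w · w√2 = 1.69 m² = 1,690,000 mm², so w ≈ 1093.2 mm and w√2 ≈ 1546.0 mm → S0 = 1093 × 1546 mm.
S1: ⌊1546/2⌋ × 1093 = 773 × 1093 mm
S2: ⌊1093/2⌋ × 773 = 546 × 773 mm
S3: ⌊773/2⌋ × 546 = 386 × 546 mm
S4: ⌊546/2⌋ × 386 = 273 × 386 mm
S5: ⌊386/2⌋ × 273 = 193 × 273 mm

193 × 273 mm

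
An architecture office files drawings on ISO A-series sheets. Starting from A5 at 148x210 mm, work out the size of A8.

52 × 74 mm

A6: ⌊210/2⌋ × 148 = 105 × 148 mm
A7: ⌊148/2⌋ × 105 = 74 × 105 mm
A8: ⌊105/2⌋ × 74 = 52 × 74 mm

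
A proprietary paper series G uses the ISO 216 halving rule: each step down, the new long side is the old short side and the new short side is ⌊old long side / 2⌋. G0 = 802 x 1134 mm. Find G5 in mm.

141 × 200 mm

G1: ⌊1134/2⌋ × 802 = 567 × 802 mm
G2: ⌊802/2⌋ × 567 = 401 × 567 mm
G3: ⌊567/2⌋ × 401 = 283 × 401 mm
G4: ⌊401/2⌋ × 283 = 200 × 283 mm
G5: ⌊283/2⌋ × 200 = 141 × 200 mm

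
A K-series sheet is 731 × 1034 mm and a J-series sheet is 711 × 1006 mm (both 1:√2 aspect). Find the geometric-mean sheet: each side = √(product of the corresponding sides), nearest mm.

Short side: √(731 · 711) = √519741 ≈ 720.9 → 721 mm
Long side: √(1034 · 1006) = √1040204 ≈ 1019.9 → 1020 mm

721 × 1020 mm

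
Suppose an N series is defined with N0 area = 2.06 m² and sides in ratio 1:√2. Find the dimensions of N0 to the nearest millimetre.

1207 × 1707 mm

Let the short side be w mm. Then w · w√2 = 2.06 m² = 2,060,000 mm².
w² = 2,060,000/√2, so w ≈ 1206.9 mm; long side = w√2 ≈ 1706.8 mm.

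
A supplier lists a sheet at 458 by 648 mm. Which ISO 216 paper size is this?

C2 (458 × 648 mm)

Aspect ratio 648/458 ≈ 1.415 — close to the ISO √2 ≈ 1.414.
In the C-series (envelope sizes, between A and B): C2 = 458 × 648 mm.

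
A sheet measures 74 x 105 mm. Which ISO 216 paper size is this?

A7 (74 × 105 mm)

Aspect ratio 105/74 ≈ 1.419 — close to the ISO √2 ≈ 1.414.
In the A-series (A0 area = 1 m²): A7 = 74 × 105 mm.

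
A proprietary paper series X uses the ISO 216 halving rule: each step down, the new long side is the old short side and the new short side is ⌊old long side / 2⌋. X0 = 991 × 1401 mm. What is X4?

247 × 350 mm

X1 = 700 × 991 mm (from X0 by 1 halving).
X2: ⌊991/2⌋ × 700 = 495 × 700 mm
X3: ⌊700/2⌋ × 495 = 350 × 495 mm
X4: ⌊495/2⌋ × 350 = 247 × 350 mm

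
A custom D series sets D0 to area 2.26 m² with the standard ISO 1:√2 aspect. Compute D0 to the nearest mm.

1264 × 1788 mm

Let the short side be w mm. Then w · w√2 = 2.26 m² = 2,260,000 mm².
w² = 2,260,000/√2, so w ≈ 1264.1 mm; long side = w√2 ≈ 1787.8 mm.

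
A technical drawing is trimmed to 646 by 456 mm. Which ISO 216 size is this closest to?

C2 (458 × 648 mm)

Aspect ratio 646/456 ≈ 1.417 — close to the ISO √2 ≈ 1.414.
In the C-series (envelope sizes, between A and B): C2 = 458 × 648 mm.
Off by 4 mm total — nearest standard size.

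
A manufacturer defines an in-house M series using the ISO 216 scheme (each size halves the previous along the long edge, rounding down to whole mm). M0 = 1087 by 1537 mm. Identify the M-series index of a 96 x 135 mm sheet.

M0: 1087 × 1537 mm
M1: 768 × 1087 mm
M2: 543 × 768 mm
M3: 384 × 543 mm
M4: 271 × 384 mm
M5: 192 × 271 mm
M6: 135 × 192 mm
M7: 96 × 135 mm
M8: 67 × 96 mm
→ matches M7.

M7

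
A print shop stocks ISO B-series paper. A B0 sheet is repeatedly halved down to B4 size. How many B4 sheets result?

B0 = 1000 × 1414 mm; B4 = 250 × 353 mm.
Each halving step doubles the count; 4 steps from B0 to B4.
2^4 = 16.

16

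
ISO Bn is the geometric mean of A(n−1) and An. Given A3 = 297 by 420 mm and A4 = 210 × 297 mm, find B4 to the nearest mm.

250 × 353 mm

Short side: √(297 · 210) = √62370 ≈ 249.7 → 250 mm
Long side: √(420 · 297) = √124740 ≈ 353.2 → 353 mm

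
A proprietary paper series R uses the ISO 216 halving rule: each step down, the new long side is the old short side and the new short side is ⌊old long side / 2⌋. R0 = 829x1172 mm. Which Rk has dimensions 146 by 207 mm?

R0: 829 × 1172 mm
R1: 586 × 829 mm
R2: 414 × 586 mm
R3: 293 × 414 mm
R4: 207 × 293 mm
R5: 146 × 207 mm
R6: 103 × 146 mm
→ matches R5.

R5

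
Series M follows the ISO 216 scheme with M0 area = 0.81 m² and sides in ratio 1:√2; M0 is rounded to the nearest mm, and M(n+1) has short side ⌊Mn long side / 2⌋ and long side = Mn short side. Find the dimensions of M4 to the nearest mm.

189 × 267 mm

Let M0's short side be w mm. w · w√2 = 0.81 m² = 810,000 mm², so w ≈ 756.8 mm and w√2 ≈ 1070.3 mm → M0 = 757 × 1070 mm.
M1: ⌊1070/2⌋ × 757 = 535 × 757 mm
M2: ⌊757/2⌋ × 535 = 378 × 535 mm
M3: ⌊535/2⌋ × 378 = 267 × 378 mm
M4: ⌊378/2⌋ × 267 = 189 × 267 mm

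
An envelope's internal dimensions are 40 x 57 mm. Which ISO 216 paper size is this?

Aspect ratio 57/40 ≈ 1.425 — close to the ISO √2 ≈ 1.414.
In the C-series (envelope sizes, between A and B): C9 = 40 × 57 mm.

C9 (40 × 57 mm)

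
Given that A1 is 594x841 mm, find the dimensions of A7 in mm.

A2: ⌊841/2⌋ × 594 = 420 × 594 mm
A3: ⌊594/2⌋ × 420 = 297 × 420 mm
A4: ⌊420/2⌋ × 297 = 210 × 297 mm
A5: ⌊297/2⌋ × 210 = 148 × 210 mm
A6: ⌊210/2⌋ × 148 = 105 × 148 mm
A7: ⌊148/2⌋ × 105 = 74 × 105 mm

74 × 105 mm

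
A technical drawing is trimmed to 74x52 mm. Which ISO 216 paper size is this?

Aspect ratio 74/52 ≈ 1.423 — close to the ISO √2 ≈ 1.414.
In the A-series (A0 area = 1 m²): A8 = 52 × 74 mm.

A8 (52 × 74 mm)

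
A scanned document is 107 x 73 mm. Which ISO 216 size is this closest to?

Aspect ratio 107/73 ≈ 1.466 (ISO target is √2 ≈ 1.414).
In the A-series (A0 area = 1 m²): A7 = 74 × 105 mm.
Off by 3 mm total — nearest standard size.

A7 (74 × 105 mm)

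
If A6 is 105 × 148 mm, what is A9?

A7: ⌊148/2⌋ × 105 = 74 × 105 mm
A8: ⌊105/2⌋ × 74 = 52 × 74 mm
A9: ⌊74/2⌋ × 52 = 37 × 52 mm

37 × 52 mm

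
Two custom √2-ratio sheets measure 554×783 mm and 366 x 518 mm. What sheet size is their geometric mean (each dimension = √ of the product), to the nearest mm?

450 × 637 mm

Short side: √(554 · 366) = √202764 ≈ 450.3 → 450 mm
Long side: √(783 · 518) = √405594 ≈ 636.9 → 637 mm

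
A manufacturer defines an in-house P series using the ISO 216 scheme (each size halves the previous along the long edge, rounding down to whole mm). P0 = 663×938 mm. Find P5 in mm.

117 × 165 mm

P1: ⌊938/2⌋ × 663 = 469 × 663 mm
P2: ⌊663/2⌋ × 469 = 331 × 469 mm
P3: ⌊469/2⌋ × 331 = 234 × 331 mm
P4: ⌊331/2⌋ × 234 = 165 × 234 mm
P5: ⌊234/2⌋ × 165 = 117 × 165 mm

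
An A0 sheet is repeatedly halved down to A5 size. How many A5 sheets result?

A0 = 841 × 1189 mm; A5 = 148 × 210 mm.
Each halving step doubles the count; 5 steps from A0 to A5.
2^5 = 32.

32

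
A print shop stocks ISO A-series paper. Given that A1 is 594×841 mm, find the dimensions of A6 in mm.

A2: ⌊841/2⌋ × 594 = 420 × 594 mm
A3: ⌊594/2⌋ × 420 = 297 × 420 mm
A4: ⌊420/2⌋ × 297 = 210 × 297 mm
A5: ⌊297/2⌋ × 210 = 148 × 210 mm
A6: ⌊210/2⌋ × 148 = 105 × 148 mm

105 × 148 mm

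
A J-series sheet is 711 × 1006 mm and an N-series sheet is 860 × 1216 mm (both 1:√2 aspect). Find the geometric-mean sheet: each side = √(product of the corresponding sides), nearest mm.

782 × 1106 mm

Short side: √(711 · 860) = √611460 ≈ 782.0 → 782 mm
Long side: √(1006 · 1216) = √1223296 ≈ 1106.0 → 1106 mm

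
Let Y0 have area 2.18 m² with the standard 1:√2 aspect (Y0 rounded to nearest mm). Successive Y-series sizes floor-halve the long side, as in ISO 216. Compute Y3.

439 × 621 mm

Let Y0's short side be w mm. w · w√2 = 2.18 m² = 2,180,000 mm², so w ≈ 1241.6 mm and w√2 ≈ 1755.8 mm → Y0 = 1242 × 1756 mm.
Y1: ⌊1756/2⌋ × 1242 = 878 × 1242 mm
Y2: ⌊1242/2⌋ × 878 = 621 × 878 mm
Y3: ⌊878/2⌋ × 621 = 439 × 621 mm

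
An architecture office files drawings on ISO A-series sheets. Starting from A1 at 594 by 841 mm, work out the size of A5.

148 × 210 mm

A2: ⌊841/2⌋ × 594 = 420 × 594 mm
A3: ⌊594/2⌋ × 420 = 297 × 420 mm
A4: ⌊420/2⌋ × 297 = 210 × 297 mm
A5: ⌊297/2⌋ × 210 = 148 × 210 mm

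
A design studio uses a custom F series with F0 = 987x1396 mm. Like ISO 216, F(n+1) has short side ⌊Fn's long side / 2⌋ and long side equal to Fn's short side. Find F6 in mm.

123 × 174 mm

F1: ⌊1396/2⌋ × 987 = 698 × 987 mm
F2: ⌊987/2⌋ × 698 = 493 × 698 mm
F3: ⌊698/2⌋ × 493 = 349 × 493 mm
F4: ⌊493/2⌋ × 349 = 246 × 349 mm
F5: ⌊349/2⌋ × 246 = 174 × 246 mm
F6: ⌊246/2⌋ × 174 = 123 × 174 mm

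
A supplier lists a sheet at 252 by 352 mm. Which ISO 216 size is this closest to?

B4 (250 × 353 mm)

Aspect ratio 352/252 ≈ 1.397 (ISO target is √2 ≈ 1.414).
In the B-series (B0 = 1000 × 1414 mm): B4 = 250 × 353 mm.
Off by 3 mm total — nearest standard size.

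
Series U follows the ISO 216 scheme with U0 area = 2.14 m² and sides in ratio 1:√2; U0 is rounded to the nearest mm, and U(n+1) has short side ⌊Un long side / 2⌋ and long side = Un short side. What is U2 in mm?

615 × 870 mm

Let U0's short side be w mm. w · w√2 = 2.14 m² = 2,140,000 mm², so w ≈ 1230.1 mm and w√2 ≈ 1739.7 mm → U0 = 1230 × 1740 mm.
U1: ⌊1740/2⌋ × 1230 = 870 × 1230 mm
U2: ⌊1230/2⌋ × 870 = 615 × 870 mm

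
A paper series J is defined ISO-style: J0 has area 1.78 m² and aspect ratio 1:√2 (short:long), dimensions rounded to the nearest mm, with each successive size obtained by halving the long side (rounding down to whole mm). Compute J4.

Let J0's short side be w mm. w · w√2 = 1.78 m² = 1,780,000 mm², so w ≈ 1121.9 mm and w√2 ≈ 1586.6 mm → J0 = 1122 × 1587 mm.
J1: ⌊1587/2⌋ × 1122 = 793 × 1122 mm
J2: ⌊1122/2⌋ × 793 = 561 × 793 mm
J3: ⌊793/2⌋ × 561 = 396 × 561 mm
J4: ⌊561/2⌋ × 396 = 280 × 396 mm

280 × 396 mm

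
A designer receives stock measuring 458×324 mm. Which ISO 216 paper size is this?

C3 (324 × 458 mm)

Aspect ratio 458/324 ≈ 1.414 — close to the ISO √2 ≈ 1.414.
In the C-series (envelope sizes, between A and B): C3 = 324 × 458 mm.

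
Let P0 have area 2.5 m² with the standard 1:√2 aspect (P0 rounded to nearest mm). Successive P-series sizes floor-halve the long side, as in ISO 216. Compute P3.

470 × 665 mm

Let P0's short side be w mm. w · w√2 = 2.5 m² = 2,500,000 mm², so w ≈ 1329.6 mm and w√2 ≈ 1880.3 mm → P0 = 1330 × 1880 mm.
P1: ⌊1880/2⌋ × 1330 = 940 × 1330 mm
P2: ⌊1330/2⌋ × 940 = 665 × 940 mm
P3: ⌊940/2⌋ × 665 = 470 × 665 mm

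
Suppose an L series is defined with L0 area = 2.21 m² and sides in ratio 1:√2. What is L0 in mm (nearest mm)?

1250 × 1768 mm

Let the short side be w mm. Then w · w√2 = 2.21 m² = 2,210,000 mm².
w² = 2,210,000/√2, so w ≈ 1250.1 mm; long side = w√2 ≈ 1767.9 mm.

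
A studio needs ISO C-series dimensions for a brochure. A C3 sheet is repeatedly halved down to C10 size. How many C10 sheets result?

C3 = 324 × 458 mm; C10 = 28 × 40 mm.
Each halving step doubles the count; 7 steps from C3 to C10.
2^7 = 128.

128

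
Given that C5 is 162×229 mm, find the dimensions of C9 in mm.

40 × 57 mm

C6: ⌊229/2⌋ × 162 = 114 × 162 mm
C7: ⌊162/2⌋ × 114 = 81 × 114 mm
C8: ⌊114/2⌋ × 81 = 57 × 81 mm
C9: ⌊81/2⌋ × 57 = 40 × 57 mm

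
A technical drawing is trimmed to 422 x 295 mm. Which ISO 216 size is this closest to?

Aspect ratio 422/295 ≈ 1.431 (ISO target is √2 ≈ 1.414).
In the A-series (A0 area = 1 m²): A3 = 297 × 420 mm.
Off by 4 mm total — nearest standard size.

A3 (297 × 420 mm)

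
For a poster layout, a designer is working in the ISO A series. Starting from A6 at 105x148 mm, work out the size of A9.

A7: ⌊148/2⌋ × 105 = 74 × 105 mm
A8: ⌊105/2⌋ × 74 = 52 × 74 mm
A9: ⌊74/2⌋ × 52 = 37 × 52 mm

37 × 52 mm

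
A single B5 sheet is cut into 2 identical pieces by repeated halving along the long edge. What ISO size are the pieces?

2 = 2^1, so 1 halving step.
B5 → B6 → … → B6 after 1 step.

B6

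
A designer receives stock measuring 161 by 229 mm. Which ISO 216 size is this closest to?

Aspect ratio 229/161 ≈ 1.422 — close to the ISO √2 ≈ 1.414.
In the C-series (envelope sizes, between A and B): C5 = 162 × 229 mm.
Off by 1 mm total — nearest standard size.

C5 (162 × 229 mm)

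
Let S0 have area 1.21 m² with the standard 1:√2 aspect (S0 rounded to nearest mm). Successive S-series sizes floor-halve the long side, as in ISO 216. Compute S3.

Let S0's short side be w mm. w · w√2 = 1.21 m² = 1,210,000 mm², so w ≈ 925.0 mm and w√2 ≈ 1308.1 mm → S0 = 925 × 1308 mm.
S1: ⌊1308/2⌋ × 925 = 654 × 925 mm
S2: ⌊925/2⌋ × 654 = 462 × 654 mm
S3: ⌊654/2⌋ × 462 = 327 × 462 mm

327 × 462 mm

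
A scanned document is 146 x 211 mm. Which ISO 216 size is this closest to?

Aspect ratio 211/146 ≈ 1.445 (ISO target is √2 ≈ 1.414).
In the A-series (A0 area = 1 m²): A5 = 148 × 210 mm.
Off by 3 mm total — nearest standard size.

A5 (148 × 210 mm)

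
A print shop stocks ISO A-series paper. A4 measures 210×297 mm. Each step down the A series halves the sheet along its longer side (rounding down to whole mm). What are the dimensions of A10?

A5: ⌊297/2⌋ × 210 = 148 × 210 mm
A6: ⌊210/2⌋ × 148 = 105 × 148 mm
A7: ⌊148/2⌋ × 105 = 74 × 105 mm
A8: ⌊105/2⌋ × 74 = 52 × 74 mm
A9: ⌊74/2⌋ × 52 = 37 × 52 mm
A10: ⌊52/2⌋ × 37 = 26 × 37 mm

26 × 37 mm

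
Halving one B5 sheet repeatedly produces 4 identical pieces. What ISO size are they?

4 = 2^2, so 2 halving steps.
B5 → B6 → … → B7 after 2 steps.

B7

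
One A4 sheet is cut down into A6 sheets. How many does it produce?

Each ISO step halves the sheet: 1 × A4 → 2 × A5 → 4 × A6
From A4 to A6 is 2 halving steps: 2^2 = 4.

4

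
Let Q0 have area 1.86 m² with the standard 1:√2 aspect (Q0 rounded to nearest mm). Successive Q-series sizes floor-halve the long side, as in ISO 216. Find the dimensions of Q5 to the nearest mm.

202 × 286 mm

Let Q0's short side be w mm. w · w√2 = 1.86 m² = 1,860,000 mm², so w ≈ 1146.8 mm and w√2 ≈ 1621.9 mm → Q0 = 1147 × 1622 mm.
Q1: ⌊1622/2⌋ × 1147 = 811 × 1147 mm
Q2: ⌊1147/2⌋ × 811 = 573 × 811 mm
Q3: ⌊811/2⌋ × 573 = 405 × 573 mm
Q4: ⌊573/2⌋ × 405 = 286 × 405 mm
Q5: ⌊405/2⌋ × 286 = 202 × 286 mm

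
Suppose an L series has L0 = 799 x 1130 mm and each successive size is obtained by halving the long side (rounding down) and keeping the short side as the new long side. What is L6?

99 × 141 mm

L1: ⌊1130/2⌋ × 799 = 565 × 799 mm
L2: ⌊799/2⌋ × 565 = 399 × 565 mm
L3: ⌊565/2⌋ × 399 = 282 × 399 mm
L4: ⌊399/2⌋ × 282 = 199 × 282 mm
L5: ⌊282/2⌋ × 199 = 141 × 199 mm
L6: ⌊199/2⌋ × 141 = 99 × 141 mm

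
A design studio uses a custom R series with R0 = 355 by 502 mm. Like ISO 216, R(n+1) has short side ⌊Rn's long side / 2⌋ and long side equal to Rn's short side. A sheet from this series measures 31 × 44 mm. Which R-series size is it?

R0: 355 × 502 mm
R1: 251 × 355 mm
R2: 177 × 251 mm
R3: 125 × 177 mm
R4: 88 × 125 mm
R5: 62 × 88 mm
R6: 44 × 62 mm
R7: 31 × 44 mm
R8: 22 × 31 mm
→ matches R7.

R7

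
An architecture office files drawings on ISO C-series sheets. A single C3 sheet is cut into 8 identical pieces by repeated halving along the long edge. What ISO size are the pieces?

8 = 2^3, so 3 halving steps.
C3 → C4 → … → C6 after 3 steps.

C6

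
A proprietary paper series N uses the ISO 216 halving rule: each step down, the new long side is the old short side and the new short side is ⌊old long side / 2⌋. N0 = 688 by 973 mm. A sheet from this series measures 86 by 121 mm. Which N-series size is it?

N0: 688 × 973 mm
N1: 486 × 688 mm
N2: 344 × 486 mm
N3: 243 × 344 mm
N4: 172 × 243 mm
N5: 121 × 172 mm
N6: 86 × 121 mm
N7: 60 × 86 mm
→ matches N6.

N6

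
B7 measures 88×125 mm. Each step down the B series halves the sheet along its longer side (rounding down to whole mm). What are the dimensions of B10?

B8: ⌊125/2⌋ × 88 = 62 × 88 mm
B9: ⌊88/2⌋ × 62 = 44 × 62 mm
B10: ⌊62/2⌋ × 44 = 31 × 44 mm

31 × 44 mm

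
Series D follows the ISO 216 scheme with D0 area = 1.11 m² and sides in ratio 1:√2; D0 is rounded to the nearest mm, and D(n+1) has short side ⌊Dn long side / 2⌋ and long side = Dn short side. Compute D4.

Let D0's short side be w mm. w · w√2 = 1.11 m² = 1,110,000 mm², so w ≈ 885.9 mm and w√2 ≈ 1252.9 mm → D0 = 886 × 1253 mm.
D1: ⌊1253/2⌋ × 886 = 626 × 886 mm
D2: ⌊886/2⌋ × 626 = 443 × 626 mm
D3: ⌊626/2⌋ × 443 = 313 × 443 mm
D4: ⌊443/2⌋ × 313 = 221 × 313 mm

221 × 313 mm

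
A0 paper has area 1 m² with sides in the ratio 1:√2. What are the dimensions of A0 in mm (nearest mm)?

Let the short side be w mm. Then the long side is w√2 and w · w√2 = 10⁶ mm².
w² = 10⁶/√2, so w = 1000 / 2^(1/4) ≈ 840.9 mm; long side = 1000 · 2^(1/4) ≈ 1189.2 mm.

841 × 1189 mm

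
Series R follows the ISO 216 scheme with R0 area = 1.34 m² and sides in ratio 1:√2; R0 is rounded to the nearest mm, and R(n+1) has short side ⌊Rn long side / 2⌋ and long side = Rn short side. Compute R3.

344 × 486 mm

Let R0's short side be w mm. w · w√2 = 1.34 m² = 1,340,000 mm², so w ≈ 973.4 mm and w√2 ≈ 1376.6 mm → R0 = 973 × 1377 mm.
R1: ⌊1377/2⌋ × 973 = 688 × 973 mm
R2: ⌊973/2⌋ × 688 = 486 × 688 mm
R3: ⌊688/2⌋ × 486 = 344 × 486 mm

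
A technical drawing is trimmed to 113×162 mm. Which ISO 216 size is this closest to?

Aspect ratio 162/113 ≈ 1.434 (ISO target is √2 ≈ 1.414).
In the C-series (envelope sizes, between A and B): C6 = 114 × 162 mm.
Off by 1 mm total — nearest standard size.

C6 (114 × 162 mm)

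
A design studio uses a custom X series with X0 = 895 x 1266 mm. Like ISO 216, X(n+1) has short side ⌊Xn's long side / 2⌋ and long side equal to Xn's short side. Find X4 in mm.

223 × 316 mm

X1: ⌊1266/2⌋ × 895 = 633 × 895 mm
X2: ⌊895/2⌋ × 633 = 447 × 633 mm
X3: ⌊633/2⌋ × 447 = 316 × 447 mm
X4: ⌊447/2⌋ × 316 = 223 × 316 mm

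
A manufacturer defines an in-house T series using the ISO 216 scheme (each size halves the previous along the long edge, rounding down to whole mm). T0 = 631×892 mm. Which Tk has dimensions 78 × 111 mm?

T6

T0: 631 × 892 mm
T1: 446 × 631 mm
T2: 315 × 446 mm
T3: 223 × 315 mm
T4: 157 × 223 mm
T5: 111 × 157 mm
T6: 78 × 111 mm
T7: 55 × 78 mm
→ matches T6.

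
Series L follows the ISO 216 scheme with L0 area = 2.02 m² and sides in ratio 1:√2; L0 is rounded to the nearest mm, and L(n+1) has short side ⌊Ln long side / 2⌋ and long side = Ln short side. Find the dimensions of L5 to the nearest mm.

211 × 298 mm

Let L0's short side be w mm. w · w√2 = 2.02 m² = 2,020,000 mm², so w ≈ 1195.1 mm and w√2 ≈ 1690.2 mm → L0 = 1195 × 1690 mm.
L1: ⌊1690/2⌋ × 1195 = 845 × 1195 mm
L2: ⌊1195/2⌋ × 845 = 597 × 845 mm
L3: ⌊845/2⌋ × 597 = 422 × 597 mm
L4: ⌊597/2⌋ × 422 = 298 × 422 mm
L5: ⌊422/2⌋ × 298 = 211 × 298 mm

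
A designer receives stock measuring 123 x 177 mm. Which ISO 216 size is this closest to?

B6 (125 × 176 mm)

Aspect ratio 177/123 ≈ 1.439 (ISO target is √2 ≈ 1.414).
In the B-series (B0 = 1000 × 1414 mm): B6 = 125 × 176 mm.
Off by 3 mm total — nearest standard size.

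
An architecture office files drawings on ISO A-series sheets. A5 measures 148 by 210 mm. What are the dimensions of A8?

A6: ⌊210/2⌋ × 148 = 105 × 148 mm
A7: ⌊148/2⌋ × 105 = 74 × 105 mm
A8: ⌊105/2⌋ × 74 = 52 × 74 mm

52 × 74 mm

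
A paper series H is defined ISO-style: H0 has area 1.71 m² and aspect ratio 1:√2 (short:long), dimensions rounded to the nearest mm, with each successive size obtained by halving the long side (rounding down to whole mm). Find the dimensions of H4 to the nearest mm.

Let H0's short side be w mm. w · w√2 = 1.71 m² = 1,710,000 mm², so w ≈ 1099.6 mm and w√2 ≈ 1555.1 mm → H0 = 1100 × 1555 mm.
H1: ⌊1555/2⌋ × 1100 = 777 × 1100 mm
H2: ⌊1100/2⌋ × 777 = 550 × 777 mm
H3: ⌊777/2⌋ × 550 = 388 × 550 mm
H4: ⌊550/2⌋ × 388 = 275 × 388 mm

275 × 388 mm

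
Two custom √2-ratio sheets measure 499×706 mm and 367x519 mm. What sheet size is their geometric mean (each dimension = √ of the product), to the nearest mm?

428 × 605 mm

Short side: √(499 · 367) = √183133 ≈ 427.9 → 428 mm
Long side: √(706 · 519) = √366414 ≈ 605.3 → 605 mm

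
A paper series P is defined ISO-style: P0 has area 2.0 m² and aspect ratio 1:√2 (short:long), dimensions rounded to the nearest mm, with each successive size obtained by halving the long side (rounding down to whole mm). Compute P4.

Let P0's short side be w mm. w · w√2 = 2.0 m² = 2,000,000 mm², so w ≈ 1189.2 mm and w√2 ≈ 1681.8 mm → P0 = 1189 × 1682 mm.
P1: ⌊1682/2⌋ × 1189 = 841 × 1189 mm
P2: ⌊1189/2⌋ × 841 = 594 × 841 mm
P3: ⌊841/2⌋ × 594 = 420 × 594 mm
P4: ⌊594/2⌋ × 420 = 297 × 420 mm

297 × 420 mm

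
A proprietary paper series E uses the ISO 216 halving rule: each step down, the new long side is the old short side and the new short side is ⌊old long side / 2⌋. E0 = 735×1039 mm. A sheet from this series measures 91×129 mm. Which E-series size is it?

E0: 735 × 1039 mm
E1: 519 × 735 mm
E2: 367 × 519 mm
E3: 259 × 367 mm
E4: 183 × 259 mm
E5: 129 × 183 mm
E6: 91 × 129 mm
E7: 64 × 91 mm
→ matches E6.

E6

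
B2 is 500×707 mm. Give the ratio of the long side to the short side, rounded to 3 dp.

707 / 500 = 1.414
Matches √2 ≈ 1.414 — the ISO 216 defining ratio.

1.414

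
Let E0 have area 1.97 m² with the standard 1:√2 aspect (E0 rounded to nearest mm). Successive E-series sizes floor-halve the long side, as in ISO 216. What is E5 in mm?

208 × 295 mm

Let E0's short side be w mm. w · w√2 = 1.97 m² = 1,970,000 mm², so w ≈ 1180.3 mm and w√2 ≈ 1669.1 mm → E0 = 1180 × 1669 mm.
E1: ⌊1669/2⌋ × 1180 = 834 × 1180 mm
E2: ⌊1180/2⌋ × 834 = 590 × 834 mm
E3: ⌊834/2⌋ × 590 = 417 × 590 mm
E4: ⌊590/2⌋ × 417 = 295 × 417 mm
E5: ⌊417/2⌋ × 295 = 208 × 295 mm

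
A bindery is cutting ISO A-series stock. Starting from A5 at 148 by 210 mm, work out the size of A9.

A6: ⌊210/2⌋ × 148 = 105 × 148 mm
A7: ⌊148/2⌋ × 105 = 74 × 105 mm
A8: ⌊105/2⌋ × 74 = 52 × 74 mm
A9: ⌊74/2⌋ × 52 = 37 × 52 mm

37 × 52 mm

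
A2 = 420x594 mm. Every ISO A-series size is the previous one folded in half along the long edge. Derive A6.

105 × 148 mm

A3: ⌊594/2⌋ × 420 = 297 × 420 mm
A4: ⌊420/2⌋ × 297 = 210 × 297 mm
A5: ⌊297/2⌋ × 210 = 148 × 210 mm
A6: ⌊210/2⌋ × 148 = 105 × 148 mm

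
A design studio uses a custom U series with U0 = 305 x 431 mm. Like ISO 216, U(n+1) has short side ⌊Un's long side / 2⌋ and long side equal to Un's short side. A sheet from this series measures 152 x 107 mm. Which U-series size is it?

U0: 305 × 431 mm
U1: 215 × 305 mm
U2: 152 × 215 mm
U3: 107 × 152 mm
U4: 76 × 107 mm
→ matches U3.

U3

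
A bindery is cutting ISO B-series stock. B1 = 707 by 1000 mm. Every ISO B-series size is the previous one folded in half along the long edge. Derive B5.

176 × 250 mm

B2: ⌊1000/2⌋ × 707 = 500 × 707 mm
B3: ⌊707/2⌋ × 500 = 353 × 500 mm
B4: ⌊500/2⌋ × 353 = 250 × 353 mm
B5: ⌊353/2⌋ × 250 = 176 × 250 mm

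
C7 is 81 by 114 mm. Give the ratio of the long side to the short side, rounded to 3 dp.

1.407

114 / 81 = 1.407
ISO 216 targets √2 ≈ 1.414; the -0.007 deviation is from mm rounding.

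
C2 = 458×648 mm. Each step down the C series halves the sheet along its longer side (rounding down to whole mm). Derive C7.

81 × 114 mm

C3: ⌊648/2⌋ × 458 = 324 × 458 mm
C4: ⌊458/2⌋ × 324 = 229 × 324 mm
C5: ⌊324/2⌋ × 229 = 162 × 229 mm
C6: ⌊229/2⌋ × 162 = 114 × 162 mm
C7: ⌊162/2⌋ × 114 = 81 × 114 mm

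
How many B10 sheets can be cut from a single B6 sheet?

Each ISO step halves the sheet: 1 × B6 → 2 × B7 → 4 × B8 → 8 × B9 → …
From B6 to B10 is 4 halving steps: 2^4 = 16.

16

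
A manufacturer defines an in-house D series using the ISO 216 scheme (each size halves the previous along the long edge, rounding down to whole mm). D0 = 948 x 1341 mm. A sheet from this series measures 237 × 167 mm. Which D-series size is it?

D0: 948 × 1341 mm
D1: 670 × 948 mm
D2: 474 × 670 mm
D3: 335 × 474 mm
D4: 237 × 335 mm
D5: 167 × 237 mm
D6: 118 × 167 mm
→ matches D5.

D5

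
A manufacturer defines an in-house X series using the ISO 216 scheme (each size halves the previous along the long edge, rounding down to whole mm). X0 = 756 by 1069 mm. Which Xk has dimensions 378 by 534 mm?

X2

X0: 756 × 1069 mm
X1: 534 × 756 mm
X2: 378 × 534 mm
X3: 267 × 378 mm
→ matches X2.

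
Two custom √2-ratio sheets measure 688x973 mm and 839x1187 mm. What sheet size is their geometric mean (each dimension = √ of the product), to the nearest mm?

760 × 1075 mm

Short side: √(688 · 839) = √577232 ≈ 759.8 → 760 mm
Long side: √(973 · 1187) = √1154951 ≈ 1074.7 → 1075 mm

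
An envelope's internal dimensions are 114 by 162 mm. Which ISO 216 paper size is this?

Aspect ratio 162/114 ≈ 1.421 — close to the ISO √2 ≈ 1.414.
In the C-series (envelope sizes, between A and B): C6 = 114 × 162 mm.

C6 (114 × 162 mm)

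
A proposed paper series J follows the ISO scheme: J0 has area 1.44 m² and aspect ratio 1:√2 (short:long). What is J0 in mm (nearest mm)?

Let the short side be w mm. Then w · w√2 = 1.44 m² = 1,440,000 mm².
w² = 1,440,000/√2, so w ≈ 1009.1 mm; long side = w√2 ≈ 1427.0 mm.

1009 × 1427 mm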